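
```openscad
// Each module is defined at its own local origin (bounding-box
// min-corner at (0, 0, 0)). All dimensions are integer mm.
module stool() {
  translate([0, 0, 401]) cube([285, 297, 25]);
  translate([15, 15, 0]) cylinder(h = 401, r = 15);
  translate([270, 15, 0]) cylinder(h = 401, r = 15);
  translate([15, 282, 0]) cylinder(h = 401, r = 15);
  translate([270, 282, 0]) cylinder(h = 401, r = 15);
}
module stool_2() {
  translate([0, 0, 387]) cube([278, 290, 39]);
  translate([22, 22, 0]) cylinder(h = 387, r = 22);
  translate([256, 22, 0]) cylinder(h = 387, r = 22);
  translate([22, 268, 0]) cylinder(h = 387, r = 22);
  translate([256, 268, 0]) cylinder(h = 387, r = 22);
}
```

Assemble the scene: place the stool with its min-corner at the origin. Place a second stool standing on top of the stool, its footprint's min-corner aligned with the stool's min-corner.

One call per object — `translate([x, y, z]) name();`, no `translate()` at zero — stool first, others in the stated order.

stool();
translate([0, 0, 426]) stool_2();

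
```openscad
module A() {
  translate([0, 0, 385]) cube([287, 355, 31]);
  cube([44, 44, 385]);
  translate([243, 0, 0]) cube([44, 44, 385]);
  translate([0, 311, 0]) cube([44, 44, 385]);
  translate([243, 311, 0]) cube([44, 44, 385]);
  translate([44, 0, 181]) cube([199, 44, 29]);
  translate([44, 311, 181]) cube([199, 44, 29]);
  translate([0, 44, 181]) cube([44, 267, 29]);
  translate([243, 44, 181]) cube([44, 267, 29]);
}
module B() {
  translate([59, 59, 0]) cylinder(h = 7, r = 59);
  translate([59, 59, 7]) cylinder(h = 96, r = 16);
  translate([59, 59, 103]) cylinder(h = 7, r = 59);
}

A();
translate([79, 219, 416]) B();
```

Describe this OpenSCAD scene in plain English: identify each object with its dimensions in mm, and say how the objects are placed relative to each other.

A is a simple wooden stool: a rectangular seat 287 mm (x) by 355 mm (y), 31 mm thick, top face at z = 416 mm, on four square legs, each 44×44 mm in cross-section. The legs rest on z = 0, each flush with a corner of the seat. Four stretchers, 44 mm wide and 29 mm tall, connect adjacent legs with their undersides at z = 181 mm, each running between the inner faces of the legs it joins and aligned with the legs' outer faces on the other axis.

B is a spool: two coaxial disc flanges of radius 59 mm and thickness 7 mm, joined by a core cylinder of radius 16 mm and height 96 mm. The lower flange rests on z = 0 and the three cylinders share a vertical axis.

The spool is on top of the stool.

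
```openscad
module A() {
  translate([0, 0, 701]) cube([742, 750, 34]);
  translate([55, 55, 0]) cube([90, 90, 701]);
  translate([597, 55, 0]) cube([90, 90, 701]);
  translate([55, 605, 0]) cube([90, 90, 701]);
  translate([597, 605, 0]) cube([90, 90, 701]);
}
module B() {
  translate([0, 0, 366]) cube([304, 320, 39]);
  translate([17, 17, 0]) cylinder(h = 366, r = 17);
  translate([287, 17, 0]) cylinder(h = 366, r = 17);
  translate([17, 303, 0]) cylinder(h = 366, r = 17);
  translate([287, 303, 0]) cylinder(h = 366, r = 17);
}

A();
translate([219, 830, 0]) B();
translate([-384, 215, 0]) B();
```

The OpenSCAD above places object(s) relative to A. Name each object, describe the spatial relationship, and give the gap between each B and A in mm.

Each stool's nearest face is 80 mm from the table's bounding box.

A is a table. B is a stool. Two stools sit around the table at the +y, −x sides. The gap between each stool and the table is 80 mm.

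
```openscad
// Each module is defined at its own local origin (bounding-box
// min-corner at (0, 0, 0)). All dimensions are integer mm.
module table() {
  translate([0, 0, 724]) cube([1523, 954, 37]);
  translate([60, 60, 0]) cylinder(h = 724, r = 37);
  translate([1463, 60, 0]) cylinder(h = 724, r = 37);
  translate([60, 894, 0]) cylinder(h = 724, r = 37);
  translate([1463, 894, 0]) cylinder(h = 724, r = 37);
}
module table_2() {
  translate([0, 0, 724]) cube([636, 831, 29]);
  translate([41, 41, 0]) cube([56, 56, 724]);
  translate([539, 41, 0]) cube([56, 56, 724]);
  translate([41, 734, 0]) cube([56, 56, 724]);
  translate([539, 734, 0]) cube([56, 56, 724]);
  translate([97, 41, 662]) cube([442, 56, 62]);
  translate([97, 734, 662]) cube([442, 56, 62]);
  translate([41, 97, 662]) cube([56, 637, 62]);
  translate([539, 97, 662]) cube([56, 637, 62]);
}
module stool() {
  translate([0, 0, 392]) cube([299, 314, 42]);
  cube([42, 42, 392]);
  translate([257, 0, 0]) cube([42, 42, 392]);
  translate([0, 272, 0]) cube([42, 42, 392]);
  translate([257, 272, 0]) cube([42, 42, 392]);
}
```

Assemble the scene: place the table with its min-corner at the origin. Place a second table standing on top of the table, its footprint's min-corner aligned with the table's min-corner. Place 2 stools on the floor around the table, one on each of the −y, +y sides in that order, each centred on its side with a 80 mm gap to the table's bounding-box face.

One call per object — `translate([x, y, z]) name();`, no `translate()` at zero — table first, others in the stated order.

table();
translate([0, 0, 761]) table_2();
translate([612, -394, 0]) stool();
translate([612, 1034, 0]) stool();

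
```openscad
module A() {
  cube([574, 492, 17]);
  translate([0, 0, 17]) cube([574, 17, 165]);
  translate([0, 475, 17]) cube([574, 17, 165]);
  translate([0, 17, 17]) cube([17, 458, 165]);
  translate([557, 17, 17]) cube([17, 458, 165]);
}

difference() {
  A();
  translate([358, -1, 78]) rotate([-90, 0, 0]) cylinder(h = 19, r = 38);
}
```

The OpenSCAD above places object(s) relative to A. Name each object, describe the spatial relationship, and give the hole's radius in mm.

A is an open box. The open box has a circular hole through its front wall. The hole's radius is 38 mm.

The subtracted cylinder has r = 38 mm.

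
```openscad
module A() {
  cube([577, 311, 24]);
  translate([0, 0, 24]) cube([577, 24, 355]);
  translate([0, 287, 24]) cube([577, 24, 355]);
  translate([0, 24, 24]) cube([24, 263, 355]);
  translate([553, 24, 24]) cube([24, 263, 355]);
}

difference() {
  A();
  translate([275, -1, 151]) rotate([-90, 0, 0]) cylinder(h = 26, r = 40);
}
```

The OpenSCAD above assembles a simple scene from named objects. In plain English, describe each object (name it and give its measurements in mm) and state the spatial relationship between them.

A is an open-topped rectangular box: outside dimensions 577×311×379 mm, with a uniform wall and base thickness of 24 mm. The base is a full 577×311 slab on the floor; four walls sit on top of the base. The front and back walls (the −y and +y sides) span the full width; the two side walls fit between them.

The open box has a circular hole of radius 40 mm through its front wall, centred at (x = 275, z = 151).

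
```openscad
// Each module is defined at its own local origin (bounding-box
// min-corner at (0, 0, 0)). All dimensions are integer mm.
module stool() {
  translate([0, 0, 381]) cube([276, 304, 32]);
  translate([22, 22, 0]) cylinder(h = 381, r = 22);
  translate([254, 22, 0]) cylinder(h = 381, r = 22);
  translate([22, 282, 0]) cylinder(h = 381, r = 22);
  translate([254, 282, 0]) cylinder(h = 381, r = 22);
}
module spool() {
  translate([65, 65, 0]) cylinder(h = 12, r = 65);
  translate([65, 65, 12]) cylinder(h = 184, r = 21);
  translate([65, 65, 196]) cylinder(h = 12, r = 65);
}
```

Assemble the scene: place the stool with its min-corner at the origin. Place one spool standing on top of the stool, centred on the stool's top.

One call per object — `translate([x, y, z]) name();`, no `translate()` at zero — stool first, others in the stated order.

stool();
translate([73, 87, 413]) spool();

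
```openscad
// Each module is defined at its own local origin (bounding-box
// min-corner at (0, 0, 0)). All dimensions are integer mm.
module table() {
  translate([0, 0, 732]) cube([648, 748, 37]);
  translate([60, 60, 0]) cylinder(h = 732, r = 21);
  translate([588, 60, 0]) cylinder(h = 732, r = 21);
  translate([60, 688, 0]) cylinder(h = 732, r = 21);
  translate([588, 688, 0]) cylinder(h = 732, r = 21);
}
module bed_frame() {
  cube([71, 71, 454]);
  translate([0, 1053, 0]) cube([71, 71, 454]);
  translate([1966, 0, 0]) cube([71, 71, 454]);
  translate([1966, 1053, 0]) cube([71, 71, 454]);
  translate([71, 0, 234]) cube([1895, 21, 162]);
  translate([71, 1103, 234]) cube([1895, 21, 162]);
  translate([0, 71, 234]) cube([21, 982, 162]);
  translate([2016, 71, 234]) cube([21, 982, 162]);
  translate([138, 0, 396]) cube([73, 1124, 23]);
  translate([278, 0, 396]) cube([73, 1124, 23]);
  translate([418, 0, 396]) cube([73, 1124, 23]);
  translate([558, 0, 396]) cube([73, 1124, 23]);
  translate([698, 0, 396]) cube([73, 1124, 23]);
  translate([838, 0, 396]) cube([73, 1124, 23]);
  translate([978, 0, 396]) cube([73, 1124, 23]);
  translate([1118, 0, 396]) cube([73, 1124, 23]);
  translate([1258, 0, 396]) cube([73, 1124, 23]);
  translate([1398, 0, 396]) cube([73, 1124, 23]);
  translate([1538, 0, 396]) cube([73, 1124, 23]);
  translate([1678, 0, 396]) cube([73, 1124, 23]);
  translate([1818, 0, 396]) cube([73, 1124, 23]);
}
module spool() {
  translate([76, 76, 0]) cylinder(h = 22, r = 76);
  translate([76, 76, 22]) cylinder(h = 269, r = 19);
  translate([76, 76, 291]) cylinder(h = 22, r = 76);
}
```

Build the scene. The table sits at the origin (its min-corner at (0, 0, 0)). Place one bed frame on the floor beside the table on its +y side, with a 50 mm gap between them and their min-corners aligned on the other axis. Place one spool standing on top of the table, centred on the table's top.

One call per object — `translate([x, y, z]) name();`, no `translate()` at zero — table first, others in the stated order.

table();
translate([0, 798, 0]) bed_frame();
translate([248, 298, 769]) spool();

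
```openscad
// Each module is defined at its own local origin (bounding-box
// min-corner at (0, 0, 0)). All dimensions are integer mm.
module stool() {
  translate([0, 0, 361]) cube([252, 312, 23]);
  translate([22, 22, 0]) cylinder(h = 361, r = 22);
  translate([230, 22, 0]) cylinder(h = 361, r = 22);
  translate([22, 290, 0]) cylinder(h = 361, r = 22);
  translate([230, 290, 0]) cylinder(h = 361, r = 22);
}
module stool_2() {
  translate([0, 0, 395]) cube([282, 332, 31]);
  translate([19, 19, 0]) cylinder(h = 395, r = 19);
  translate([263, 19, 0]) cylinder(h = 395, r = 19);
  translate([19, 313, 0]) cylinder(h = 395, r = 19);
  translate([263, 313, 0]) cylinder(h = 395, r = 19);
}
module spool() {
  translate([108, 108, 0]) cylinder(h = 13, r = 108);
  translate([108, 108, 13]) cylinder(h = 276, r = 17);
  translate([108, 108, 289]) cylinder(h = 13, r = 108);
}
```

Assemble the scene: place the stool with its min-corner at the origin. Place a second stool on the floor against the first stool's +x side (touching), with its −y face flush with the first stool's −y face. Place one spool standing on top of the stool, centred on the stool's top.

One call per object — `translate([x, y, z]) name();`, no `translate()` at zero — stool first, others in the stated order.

stool();
translate([252, 0, 0]) stool_2();
translate([18, 48, 384]) spool();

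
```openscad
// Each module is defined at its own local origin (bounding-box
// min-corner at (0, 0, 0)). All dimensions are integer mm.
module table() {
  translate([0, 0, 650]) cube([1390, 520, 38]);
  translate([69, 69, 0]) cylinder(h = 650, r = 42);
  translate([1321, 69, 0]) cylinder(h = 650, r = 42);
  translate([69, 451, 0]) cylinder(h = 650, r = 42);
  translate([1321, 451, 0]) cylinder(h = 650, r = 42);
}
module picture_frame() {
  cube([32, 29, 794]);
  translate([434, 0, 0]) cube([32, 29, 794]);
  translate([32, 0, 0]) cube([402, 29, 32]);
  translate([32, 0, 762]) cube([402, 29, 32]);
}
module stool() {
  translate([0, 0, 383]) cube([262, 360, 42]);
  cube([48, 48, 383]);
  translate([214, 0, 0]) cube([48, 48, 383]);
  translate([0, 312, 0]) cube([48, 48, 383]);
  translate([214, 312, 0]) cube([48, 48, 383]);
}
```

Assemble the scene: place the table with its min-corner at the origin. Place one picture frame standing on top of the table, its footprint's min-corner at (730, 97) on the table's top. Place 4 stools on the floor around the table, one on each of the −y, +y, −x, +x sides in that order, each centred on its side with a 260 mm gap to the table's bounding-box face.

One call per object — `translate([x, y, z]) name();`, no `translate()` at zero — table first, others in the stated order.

table();
translate([730, 97, 688]) picture_frame();
translate([564, -620, 0]) stool();
translate([564, 780, 0]) stool();
translate([-522, 80, 0]) stool();
translate([1650, 80, 0]) stool();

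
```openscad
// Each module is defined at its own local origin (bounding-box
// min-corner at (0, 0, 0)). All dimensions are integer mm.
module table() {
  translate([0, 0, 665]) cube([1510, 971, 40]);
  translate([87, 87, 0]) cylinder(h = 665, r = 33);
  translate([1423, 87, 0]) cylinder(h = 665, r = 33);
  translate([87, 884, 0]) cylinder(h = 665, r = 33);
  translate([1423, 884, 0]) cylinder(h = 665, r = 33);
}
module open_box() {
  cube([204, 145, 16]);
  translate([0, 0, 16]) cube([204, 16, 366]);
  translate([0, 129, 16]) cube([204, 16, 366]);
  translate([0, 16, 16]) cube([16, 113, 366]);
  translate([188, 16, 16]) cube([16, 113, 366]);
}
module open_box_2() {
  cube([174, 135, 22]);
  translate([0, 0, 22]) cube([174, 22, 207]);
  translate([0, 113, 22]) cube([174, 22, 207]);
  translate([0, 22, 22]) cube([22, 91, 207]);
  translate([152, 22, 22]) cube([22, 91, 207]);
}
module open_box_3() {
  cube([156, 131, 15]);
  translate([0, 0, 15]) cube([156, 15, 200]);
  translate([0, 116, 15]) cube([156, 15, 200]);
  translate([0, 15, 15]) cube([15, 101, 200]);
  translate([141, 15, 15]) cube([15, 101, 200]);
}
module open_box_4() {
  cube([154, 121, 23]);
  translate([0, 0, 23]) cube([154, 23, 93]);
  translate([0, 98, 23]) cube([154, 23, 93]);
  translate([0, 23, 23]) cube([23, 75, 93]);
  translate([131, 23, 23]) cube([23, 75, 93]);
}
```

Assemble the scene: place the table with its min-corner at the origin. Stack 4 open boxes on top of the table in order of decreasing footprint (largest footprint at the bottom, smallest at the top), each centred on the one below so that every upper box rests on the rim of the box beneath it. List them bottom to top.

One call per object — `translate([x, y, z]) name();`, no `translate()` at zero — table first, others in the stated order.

table();
translate([653, 413, 705]) open_box();
translate([668, 418, 1087]) open_box_2();
translate([677, 420, 1316]) open_box_3();
translate([678, 425, 1531]) open_box_4();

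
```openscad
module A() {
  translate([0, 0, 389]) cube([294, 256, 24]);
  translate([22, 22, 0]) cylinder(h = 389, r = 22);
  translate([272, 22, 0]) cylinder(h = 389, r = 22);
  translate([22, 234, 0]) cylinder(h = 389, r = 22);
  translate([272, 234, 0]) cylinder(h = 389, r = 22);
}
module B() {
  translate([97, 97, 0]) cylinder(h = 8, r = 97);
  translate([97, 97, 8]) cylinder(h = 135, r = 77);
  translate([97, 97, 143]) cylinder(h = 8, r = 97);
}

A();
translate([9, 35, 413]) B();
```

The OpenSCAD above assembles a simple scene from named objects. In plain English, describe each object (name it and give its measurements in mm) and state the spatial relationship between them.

A is a four-legged stool. The seat is a 294×256×24 mm slab whose top surface is at z = 413 mm; four round legs, each 44 mm in diameter, run from the floor (z = 0) to the underside of the seat, each leg's axis is inset half a diameter from the nearest pair of seat edges (so the leg's bounding box is flush with the corner).

B is a spool: two coaxial disc flanges of radius 97 mm and thickness 8 mm, joined by a core cylinder of radius 77 mm and height 135 mm. The lower flange rests on z = 0 and the three cylinders share a vertical axis.

The spool is on top of the stool.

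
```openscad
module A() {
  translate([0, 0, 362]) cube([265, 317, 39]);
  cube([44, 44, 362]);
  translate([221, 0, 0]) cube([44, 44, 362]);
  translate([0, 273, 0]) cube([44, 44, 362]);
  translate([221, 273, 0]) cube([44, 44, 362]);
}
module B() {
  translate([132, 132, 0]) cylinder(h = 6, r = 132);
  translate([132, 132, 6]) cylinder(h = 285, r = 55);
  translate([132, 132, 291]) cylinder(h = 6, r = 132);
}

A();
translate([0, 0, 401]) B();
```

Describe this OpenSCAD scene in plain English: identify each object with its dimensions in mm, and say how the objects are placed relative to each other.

A is a four-legged stool. The seat is a 265×317×39 mm slab whose top surface is at z = 401 mm; four square legs, each 44×44 mm in cross-section, run from the floor (z = 0) to the underside of the seat, each flush with a corner of the seat.

B is a spool: two coaxial disc flanges of radius 132 mm and thickness 6 mm, joined by a core cylinder of radius 55 mm and height 285 mm. The lower flange rests on z = 0 and the three cylinders share a vertical axis.

The spool is on top of the stool.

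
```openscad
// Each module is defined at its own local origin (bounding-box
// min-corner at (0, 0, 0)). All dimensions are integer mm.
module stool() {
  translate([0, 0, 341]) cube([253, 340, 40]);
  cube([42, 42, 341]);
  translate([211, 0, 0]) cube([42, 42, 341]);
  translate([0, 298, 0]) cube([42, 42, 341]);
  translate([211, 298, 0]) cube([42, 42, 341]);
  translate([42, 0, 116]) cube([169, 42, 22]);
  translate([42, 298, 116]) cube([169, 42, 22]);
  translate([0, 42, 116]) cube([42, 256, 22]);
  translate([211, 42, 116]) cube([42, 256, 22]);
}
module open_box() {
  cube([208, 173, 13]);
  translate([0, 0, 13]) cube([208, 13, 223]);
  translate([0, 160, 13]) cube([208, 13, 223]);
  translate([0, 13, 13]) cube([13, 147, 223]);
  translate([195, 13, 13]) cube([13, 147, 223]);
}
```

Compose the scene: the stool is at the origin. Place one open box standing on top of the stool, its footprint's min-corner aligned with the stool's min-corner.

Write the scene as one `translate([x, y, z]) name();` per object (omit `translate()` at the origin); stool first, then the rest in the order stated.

stool();
translate([0, 0, 381]) open_box();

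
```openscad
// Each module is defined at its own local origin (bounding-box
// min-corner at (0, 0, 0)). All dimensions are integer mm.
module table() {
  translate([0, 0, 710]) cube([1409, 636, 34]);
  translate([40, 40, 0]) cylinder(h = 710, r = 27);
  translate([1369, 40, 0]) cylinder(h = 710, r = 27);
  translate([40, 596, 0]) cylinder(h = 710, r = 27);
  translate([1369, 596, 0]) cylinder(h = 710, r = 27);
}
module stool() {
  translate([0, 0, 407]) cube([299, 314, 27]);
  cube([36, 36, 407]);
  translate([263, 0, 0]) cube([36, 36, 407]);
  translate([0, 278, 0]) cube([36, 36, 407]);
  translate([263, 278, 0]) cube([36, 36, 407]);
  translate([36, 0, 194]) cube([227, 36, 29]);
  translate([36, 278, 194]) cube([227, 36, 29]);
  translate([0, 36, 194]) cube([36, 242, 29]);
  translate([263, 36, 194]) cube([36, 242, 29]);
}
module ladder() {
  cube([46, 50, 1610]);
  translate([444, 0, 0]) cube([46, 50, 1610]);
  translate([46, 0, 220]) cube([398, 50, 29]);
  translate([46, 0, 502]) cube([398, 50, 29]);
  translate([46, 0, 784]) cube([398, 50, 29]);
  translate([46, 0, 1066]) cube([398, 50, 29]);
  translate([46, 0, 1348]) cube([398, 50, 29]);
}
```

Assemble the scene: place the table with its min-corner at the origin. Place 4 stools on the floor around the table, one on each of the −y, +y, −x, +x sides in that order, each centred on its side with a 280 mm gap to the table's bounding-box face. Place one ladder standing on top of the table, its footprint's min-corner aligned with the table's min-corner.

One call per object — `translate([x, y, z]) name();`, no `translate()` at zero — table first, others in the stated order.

table();
translate([555, -594, 0]) stool();
translate([555, 916, 0]) stool();
translate([-579, 161, 0]) stool();
translate([1689, 161, 0]) stool();
translate([0, 0, 744]) ladder();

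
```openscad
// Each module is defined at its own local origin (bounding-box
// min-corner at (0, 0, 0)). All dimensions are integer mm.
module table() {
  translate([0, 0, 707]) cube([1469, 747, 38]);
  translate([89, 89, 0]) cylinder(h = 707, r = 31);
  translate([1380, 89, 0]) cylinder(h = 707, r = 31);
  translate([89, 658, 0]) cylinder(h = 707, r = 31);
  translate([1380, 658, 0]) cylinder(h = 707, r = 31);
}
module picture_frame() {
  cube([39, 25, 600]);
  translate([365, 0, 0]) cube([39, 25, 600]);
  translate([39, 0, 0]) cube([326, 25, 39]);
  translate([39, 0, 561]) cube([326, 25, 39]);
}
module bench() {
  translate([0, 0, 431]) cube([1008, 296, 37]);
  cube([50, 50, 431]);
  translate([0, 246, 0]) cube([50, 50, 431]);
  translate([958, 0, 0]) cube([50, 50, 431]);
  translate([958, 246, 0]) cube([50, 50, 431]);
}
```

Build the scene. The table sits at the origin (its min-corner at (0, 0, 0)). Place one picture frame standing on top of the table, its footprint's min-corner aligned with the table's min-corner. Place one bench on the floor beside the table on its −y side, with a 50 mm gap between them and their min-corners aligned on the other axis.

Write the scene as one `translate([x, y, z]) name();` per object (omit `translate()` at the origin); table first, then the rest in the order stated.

table();
translate([0, 0, 745]) picture_frame();
translate([0, -346, 0]) bench();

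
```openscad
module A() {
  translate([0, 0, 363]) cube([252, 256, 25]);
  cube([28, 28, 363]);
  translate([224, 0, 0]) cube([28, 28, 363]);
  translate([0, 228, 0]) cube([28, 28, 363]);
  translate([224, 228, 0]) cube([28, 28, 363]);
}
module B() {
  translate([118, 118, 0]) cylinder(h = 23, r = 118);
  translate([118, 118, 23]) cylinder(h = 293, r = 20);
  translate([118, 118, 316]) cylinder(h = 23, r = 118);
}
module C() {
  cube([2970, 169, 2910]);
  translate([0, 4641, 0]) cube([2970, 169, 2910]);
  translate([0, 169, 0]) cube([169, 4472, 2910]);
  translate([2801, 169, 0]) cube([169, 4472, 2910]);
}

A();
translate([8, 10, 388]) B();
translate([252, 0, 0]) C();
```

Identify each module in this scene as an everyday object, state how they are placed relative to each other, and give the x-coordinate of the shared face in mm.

A is a stool. B is a spool. C is a house frame. The spool is on top of the stool, centred. The house frame is against the stool's +x side, with their −y faces flush. The x-coordinate of the shared face is 252 mm.

The stool's +x face and the house frame's −x face are both at x = 252 mm.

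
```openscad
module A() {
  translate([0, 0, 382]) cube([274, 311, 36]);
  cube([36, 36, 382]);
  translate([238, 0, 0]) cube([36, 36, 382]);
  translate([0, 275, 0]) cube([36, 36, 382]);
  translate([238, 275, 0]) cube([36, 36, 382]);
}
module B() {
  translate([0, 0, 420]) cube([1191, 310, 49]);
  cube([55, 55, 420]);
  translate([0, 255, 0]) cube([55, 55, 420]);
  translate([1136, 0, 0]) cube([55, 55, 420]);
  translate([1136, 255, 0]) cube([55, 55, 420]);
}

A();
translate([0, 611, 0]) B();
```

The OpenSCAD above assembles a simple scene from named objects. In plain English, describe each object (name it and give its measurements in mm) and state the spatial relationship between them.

A is a four-legged stool. The seat is a 274×311×36 mm slab whose top surface is at z = 418 mm; four square legs, each 36×36 mm in cross-section, run from the floor (z = 0) to the underside of the seat, each flush with a corner of the seat.

B is a bench: a 1191×310 mm seat slab, 49 mm thick, top at z = 469 mm, on four 55×55 mm square legs flush with the seat corners and standing on z = 0.

The bench is on the floor beside the stool on its +y side.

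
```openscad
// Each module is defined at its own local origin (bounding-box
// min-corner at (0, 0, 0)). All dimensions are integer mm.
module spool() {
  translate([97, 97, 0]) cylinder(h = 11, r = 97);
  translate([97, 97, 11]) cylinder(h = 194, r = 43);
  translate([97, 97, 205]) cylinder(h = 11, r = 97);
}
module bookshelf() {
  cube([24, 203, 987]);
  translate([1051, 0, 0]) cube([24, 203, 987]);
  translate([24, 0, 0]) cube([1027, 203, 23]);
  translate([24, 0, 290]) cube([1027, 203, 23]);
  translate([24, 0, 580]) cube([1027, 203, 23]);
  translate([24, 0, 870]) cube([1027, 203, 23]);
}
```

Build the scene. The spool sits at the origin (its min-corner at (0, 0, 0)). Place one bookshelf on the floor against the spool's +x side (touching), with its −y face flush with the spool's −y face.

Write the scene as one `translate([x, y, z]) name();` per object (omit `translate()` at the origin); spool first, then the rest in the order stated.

spool();
translate([194, 0, 0]) bookshelf();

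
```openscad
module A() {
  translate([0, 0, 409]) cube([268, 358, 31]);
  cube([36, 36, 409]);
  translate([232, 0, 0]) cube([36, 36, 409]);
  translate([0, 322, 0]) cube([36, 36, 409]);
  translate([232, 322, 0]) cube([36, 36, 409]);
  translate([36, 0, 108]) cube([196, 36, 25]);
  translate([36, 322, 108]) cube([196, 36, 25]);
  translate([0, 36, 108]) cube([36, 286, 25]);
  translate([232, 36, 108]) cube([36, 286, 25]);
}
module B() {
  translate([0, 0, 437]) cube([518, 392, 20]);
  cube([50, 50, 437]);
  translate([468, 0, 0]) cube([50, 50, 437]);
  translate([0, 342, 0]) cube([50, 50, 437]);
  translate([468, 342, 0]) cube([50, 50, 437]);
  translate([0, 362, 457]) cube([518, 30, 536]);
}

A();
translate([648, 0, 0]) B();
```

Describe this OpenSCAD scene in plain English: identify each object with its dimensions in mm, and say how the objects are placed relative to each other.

A is a simple wooden stool: a rectangular seat 268 mm (x) by 358 mm (y), 31 mm thick, top face at z = 440 mm, on four square legs, each 36×36 mm in cross-section. The legs rest on z = 0, each flush with a corner of the seat. Four stretchers, 36 mm wide and 25 mm tall, connect adjacent legs with their undersides at z = 108 mm, each running between the inner faces of the legs it joins and aligned with the legs' outer faces on the other axis.

B is a chair: 518×392 mm seat, 20 mm thick, top at z = 457 mm, on four 50 mm square corner legs flush with the seat edges. A 30 mm thick backrest slab spans the full seat width, extending 536 mm above the seat top, its back face flush with the seat's +y edge.

The chair is on the floor beside the stool on its +x side.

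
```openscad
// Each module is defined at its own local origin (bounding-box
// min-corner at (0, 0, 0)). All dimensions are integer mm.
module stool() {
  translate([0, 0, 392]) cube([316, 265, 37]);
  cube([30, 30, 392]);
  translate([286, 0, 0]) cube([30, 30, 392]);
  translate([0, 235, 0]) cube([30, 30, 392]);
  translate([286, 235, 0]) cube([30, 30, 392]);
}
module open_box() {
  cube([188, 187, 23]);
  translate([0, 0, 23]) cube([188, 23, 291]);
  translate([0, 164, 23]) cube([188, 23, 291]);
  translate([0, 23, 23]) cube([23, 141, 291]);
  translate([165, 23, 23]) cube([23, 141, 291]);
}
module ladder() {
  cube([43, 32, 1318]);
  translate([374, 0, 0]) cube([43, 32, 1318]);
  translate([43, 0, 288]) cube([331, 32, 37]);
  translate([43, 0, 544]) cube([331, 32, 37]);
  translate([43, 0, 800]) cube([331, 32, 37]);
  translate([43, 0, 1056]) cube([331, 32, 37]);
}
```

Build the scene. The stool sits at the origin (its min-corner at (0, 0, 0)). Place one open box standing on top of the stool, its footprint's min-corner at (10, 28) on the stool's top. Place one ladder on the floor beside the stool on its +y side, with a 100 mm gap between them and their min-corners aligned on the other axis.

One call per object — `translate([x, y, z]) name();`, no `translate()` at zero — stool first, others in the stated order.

stool();
translate([10, 28, 429]) open_box();
translate([0, 365, 0]) ladder();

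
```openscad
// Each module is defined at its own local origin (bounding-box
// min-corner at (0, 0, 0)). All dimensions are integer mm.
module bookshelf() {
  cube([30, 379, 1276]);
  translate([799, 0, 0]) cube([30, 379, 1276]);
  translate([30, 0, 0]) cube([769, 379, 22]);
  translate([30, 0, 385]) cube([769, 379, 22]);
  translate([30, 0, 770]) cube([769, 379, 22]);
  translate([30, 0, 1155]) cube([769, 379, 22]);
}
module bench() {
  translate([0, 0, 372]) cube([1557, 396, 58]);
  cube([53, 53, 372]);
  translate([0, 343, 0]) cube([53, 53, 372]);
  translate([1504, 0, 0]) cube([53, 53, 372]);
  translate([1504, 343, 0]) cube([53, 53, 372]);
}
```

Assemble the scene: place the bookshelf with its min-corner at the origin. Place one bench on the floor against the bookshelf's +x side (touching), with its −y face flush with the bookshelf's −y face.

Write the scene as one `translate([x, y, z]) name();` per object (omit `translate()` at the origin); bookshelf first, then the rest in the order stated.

bookshelf();
translate([829, 0, 0]) bench();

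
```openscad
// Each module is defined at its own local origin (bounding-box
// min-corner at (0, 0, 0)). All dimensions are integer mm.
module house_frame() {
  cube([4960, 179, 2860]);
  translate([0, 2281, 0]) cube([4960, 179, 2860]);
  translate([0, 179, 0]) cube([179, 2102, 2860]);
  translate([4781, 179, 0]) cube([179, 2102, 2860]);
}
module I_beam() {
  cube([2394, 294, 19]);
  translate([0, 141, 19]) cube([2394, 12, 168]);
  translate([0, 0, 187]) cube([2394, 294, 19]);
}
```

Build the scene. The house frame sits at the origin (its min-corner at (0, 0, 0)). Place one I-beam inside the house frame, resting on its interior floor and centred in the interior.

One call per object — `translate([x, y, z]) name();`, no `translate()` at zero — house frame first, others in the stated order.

house_frame();
translate([1283, 1083, 0]) I_beam();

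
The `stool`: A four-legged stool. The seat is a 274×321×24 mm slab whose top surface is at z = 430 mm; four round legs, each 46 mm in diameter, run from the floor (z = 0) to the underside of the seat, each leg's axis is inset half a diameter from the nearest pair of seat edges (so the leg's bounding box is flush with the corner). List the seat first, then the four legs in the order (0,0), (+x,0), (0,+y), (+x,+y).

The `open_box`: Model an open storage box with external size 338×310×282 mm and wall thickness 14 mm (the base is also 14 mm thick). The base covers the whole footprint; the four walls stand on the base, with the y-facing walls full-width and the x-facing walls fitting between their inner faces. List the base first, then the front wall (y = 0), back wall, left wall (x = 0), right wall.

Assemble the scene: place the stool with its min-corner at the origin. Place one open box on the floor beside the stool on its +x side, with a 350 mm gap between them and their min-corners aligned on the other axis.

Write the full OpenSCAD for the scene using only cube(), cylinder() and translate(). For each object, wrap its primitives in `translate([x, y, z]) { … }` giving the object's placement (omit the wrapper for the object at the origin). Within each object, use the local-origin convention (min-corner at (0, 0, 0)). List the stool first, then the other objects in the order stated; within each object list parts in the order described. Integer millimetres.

translate([0, 0, 406]) cube([274, 321, 24]);
translate([23, 23, 0]) cylinder(h = 406, r = 23);
translate([251, 23, 0]) cylinder(h = 406, r = 23);
translate([23, 298, 0]) cylinder(h = 406, r = 23);
translate([251, 298, 0]) cylinder(h = 406, r = 23);
translate([624, 0, 0]) {
  cube([338, 310, 14]);
  translate([0, 0, 14]) cube([338, 14, 268]);
  translate([0, 296, 14]) cube([338, 14, 268]);
  translate([0, 14, 14]) cube([14, 282, 268]);
  translate([324, 14, 14]) cube([14, 282, 268]);
}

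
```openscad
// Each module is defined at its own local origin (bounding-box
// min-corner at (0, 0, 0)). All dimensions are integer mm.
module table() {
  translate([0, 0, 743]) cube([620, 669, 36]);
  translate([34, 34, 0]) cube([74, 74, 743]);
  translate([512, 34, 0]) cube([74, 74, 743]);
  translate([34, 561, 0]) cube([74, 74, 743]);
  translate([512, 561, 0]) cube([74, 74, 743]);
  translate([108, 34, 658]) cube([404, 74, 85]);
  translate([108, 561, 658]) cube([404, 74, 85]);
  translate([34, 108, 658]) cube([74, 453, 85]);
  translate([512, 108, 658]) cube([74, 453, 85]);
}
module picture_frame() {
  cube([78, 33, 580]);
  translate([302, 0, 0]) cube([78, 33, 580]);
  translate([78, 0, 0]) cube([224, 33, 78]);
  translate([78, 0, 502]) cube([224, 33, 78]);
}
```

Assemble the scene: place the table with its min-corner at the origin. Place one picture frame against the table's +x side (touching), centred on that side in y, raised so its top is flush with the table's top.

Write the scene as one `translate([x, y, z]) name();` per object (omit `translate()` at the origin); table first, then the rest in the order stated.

table();
translate([620, 318, 199]) picture_frame();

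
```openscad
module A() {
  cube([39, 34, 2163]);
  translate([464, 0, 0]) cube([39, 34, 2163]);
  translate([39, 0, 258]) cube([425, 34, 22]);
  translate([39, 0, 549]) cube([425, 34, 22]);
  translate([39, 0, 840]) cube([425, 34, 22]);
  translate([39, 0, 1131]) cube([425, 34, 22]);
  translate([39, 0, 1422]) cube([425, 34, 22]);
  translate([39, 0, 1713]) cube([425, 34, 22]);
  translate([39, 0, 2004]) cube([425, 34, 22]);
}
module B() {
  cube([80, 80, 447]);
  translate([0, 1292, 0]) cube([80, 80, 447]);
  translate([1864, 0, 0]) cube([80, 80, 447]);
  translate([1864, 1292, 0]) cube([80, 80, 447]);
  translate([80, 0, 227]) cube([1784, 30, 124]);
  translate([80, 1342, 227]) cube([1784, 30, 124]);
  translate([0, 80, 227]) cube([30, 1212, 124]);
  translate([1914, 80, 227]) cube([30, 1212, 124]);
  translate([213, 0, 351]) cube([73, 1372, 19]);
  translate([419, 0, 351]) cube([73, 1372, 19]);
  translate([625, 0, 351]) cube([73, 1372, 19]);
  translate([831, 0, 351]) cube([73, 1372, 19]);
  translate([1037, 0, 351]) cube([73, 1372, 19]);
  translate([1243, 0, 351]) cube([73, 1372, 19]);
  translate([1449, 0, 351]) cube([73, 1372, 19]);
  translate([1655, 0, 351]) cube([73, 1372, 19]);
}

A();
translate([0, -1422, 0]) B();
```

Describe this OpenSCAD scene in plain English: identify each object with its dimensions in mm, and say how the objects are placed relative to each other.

A is a straight ladder. Two 39×34 mm vertical rails, 2163 mm tall, stand 503 mm apart (outside-to-outside) with their front faces coplanar on the −y side. 7 rungs, each 34 mm deep and 22 mm tall, span between the inner faces of the rails, front faces flush with the rails. The lowest rung's underside is at z = 258 mm and rungs are spaced 291 mm apart (underside to underside).

B is a bed frame 1944 mm long (x) by 1372 mm wide (y). Four 80×80 mm corner posts, 447 mm tall, at the corners of the footprint. Four rails of 30 mm thickness and 124 mm height run between adjacent posts with their undersides at z = 227 mm, their outer faces flush with the outside of the frame (the two x-running rails run between the posts' inner faces; the two y-running rails run between the posts' inner faces). 8 slats, each 73 mm wide (x) and 19 mm thick, lie across the top of the two x-running rails, running the full 1372 mm width of the frame in y; the slats are evenly spaced along x between the inner faces of the end posts with equal gaps (rounded down to the nearest mm) at the −x end and between each pair — any rounding remainder accumulates at the +x end.

The bed frame is on the floor beside the ladder on its −y side.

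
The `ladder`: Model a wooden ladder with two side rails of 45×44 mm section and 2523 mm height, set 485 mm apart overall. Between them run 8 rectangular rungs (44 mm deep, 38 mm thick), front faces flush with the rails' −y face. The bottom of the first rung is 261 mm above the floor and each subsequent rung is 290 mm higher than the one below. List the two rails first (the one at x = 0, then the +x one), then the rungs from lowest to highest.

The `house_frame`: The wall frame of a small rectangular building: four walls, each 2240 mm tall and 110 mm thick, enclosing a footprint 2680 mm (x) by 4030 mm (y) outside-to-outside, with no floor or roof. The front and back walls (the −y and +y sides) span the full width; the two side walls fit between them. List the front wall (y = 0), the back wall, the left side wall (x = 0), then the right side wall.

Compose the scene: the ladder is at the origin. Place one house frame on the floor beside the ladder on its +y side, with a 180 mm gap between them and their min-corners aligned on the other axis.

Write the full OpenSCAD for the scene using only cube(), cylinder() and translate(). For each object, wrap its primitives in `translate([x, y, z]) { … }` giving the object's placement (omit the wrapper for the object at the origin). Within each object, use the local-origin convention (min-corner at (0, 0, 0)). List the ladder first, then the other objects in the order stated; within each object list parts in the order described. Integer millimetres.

cube([45, 44, 2523]);
translate([440, 0, 0]) cube([45, 44, 2523]);
translate([45, 0, 261]) cube([395, 44, 38]);
translate([45, 0, 551]) cube([395, 44, 38]);
translate([45, 0, 841]) cube([395, 44, 38]);
translate([45, 0, 1131]) cube([395, 44, 38]);
translate([45, 0, 1421]) cube([395, 44, 38]);
translate([45, 0, 1711]) cube([395, 44, 38]);
translate([45, 0, 2001]) cube([395, 44, 38]);
translate([45, 0, 2291]) cube([395, 44, 38]);
translate([0, 224, 0]) {
  cube([2680, 110, 2240]);
  translate([0, 3920, 0]) cube([2680, 110, 2240]);
  translate([0, 110, 0]) cube([110, 3810, 2240]);
  translate([2570, 110, 0]) cube([110, 3810, 2240]);
}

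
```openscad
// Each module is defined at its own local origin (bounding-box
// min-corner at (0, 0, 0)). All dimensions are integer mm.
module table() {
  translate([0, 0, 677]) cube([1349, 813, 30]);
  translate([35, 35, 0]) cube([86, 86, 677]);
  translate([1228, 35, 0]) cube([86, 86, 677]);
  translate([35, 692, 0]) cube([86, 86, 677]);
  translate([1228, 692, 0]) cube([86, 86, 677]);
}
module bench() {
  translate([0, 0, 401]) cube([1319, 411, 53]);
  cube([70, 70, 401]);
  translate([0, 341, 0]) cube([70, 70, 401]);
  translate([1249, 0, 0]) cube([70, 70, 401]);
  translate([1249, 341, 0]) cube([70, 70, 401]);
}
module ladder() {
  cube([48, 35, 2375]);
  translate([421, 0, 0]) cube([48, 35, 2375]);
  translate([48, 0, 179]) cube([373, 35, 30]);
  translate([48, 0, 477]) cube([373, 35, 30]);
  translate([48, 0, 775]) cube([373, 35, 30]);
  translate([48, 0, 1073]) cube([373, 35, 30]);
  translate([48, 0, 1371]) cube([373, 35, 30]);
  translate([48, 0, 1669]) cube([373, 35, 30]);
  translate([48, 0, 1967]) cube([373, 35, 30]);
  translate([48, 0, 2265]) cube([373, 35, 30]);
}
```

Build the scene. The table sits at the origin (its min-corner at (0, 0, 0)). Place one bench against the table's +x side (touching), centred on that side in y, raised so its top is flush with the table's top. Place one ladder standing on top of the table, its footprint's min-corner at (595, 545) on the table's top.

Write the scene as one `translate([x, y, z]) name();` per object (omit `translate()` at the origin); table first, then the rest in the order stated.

table();
translate([1349, 201, 253]) bench();
translate([595, 545, 707]) ladder();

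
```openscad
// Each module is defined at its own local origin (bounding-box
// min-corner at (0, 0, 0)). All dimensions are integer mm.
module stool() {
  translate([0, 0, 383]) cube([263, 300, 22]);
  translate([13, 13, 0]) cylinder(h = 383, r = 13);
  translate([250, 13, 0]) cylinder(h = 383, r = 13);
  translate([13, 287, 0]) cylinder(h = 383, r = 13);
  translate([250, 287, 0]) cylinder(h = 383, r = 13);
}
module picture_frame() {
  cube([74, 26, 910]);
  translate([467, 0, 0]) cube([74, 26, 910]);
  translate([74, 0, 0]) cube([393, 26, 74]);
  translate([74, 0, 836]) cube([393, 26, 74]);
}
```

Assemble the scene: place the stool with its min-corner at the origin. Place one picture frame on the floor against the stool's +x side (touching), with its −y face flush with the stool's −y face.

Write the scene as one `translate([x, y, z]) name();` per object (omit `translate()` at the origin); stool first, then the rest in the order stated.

stool();
translate([263, 0, 0]) picture_frame();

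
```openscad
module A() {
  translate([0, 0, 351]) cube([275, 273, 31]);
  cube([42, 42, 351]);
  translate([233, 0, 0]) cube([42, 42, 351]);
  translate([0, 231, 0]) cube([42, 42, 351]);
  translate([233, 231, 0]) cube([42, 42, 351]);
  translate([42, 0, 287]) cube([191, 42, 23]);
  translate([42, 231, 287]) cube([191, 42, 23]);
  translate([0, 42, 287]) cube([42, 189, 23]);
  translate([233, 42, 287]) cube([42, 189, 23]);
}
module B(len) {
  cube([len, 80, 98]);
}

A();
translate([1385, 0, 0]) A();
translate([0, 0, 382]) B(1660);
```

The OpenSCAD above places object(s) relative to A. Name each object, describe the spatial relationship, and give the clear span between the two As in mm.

A is a stool. B is a beam. A beam spans the tops of two stools. The clear span between the two stools is 1110 mm.

Second stool starts at x = 1385; first ends at x = 275; clear span = 1385 − 275 = 1110 mm.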